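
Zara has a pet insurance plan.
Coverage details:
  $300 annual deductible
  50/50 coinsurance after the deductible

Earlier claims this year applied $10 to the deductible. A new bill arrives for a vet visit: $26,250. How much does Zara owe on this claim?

$10 of the $300 deductible is already met, leaving $290.
After the $290 deductible portion, $26,250 − $290 = $25,960 is subject to coinsurance.
Coinsurance: $25,960 × 50% = $12,980.
That puts the owner's cost at $290 + $12,980 = $13,270.

$13,270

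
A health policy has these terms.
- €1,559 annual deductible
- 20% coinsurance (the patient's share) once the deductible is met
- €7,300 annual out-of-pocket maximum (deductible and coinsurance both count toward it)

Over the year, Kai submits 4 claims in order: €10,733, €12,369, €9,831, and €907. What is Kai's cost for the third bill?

€1,432.40

Claim 1 (€10,733): €1,559 finishes the deductible; €9,174 goes to coinsurance; coinsurance €9,174 × 20% = €1,834.80. Patient pays €3,393.80; OOP now €3,393.80.
Claim 2 (€12,369): deductible met; 20% of €12,369 = €2,473.80. Patient pays €2,473.80; OOP now €5,867.60.
Claim 3 (€9,831): deductible met; 20% of €9,831 = €1,966.20. OOP would hit €7,833.80 > €7,300, so the cap limits the patient to €7,300 − €5,867.60 = €1,432.40.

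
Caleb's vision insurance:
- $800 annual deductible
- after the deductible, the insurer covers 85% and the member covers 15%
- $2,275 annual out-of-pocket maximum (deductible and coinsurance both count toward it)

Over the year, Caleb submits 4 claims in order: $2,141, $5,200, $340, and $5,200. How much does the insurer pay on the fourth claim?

Bill 1, $2,141: $800 finishes the deductible; $1,341 goes to coinsurance; 15% of $1,341 = $201.15. Cost to member: $1,001.15. OOP to date $1,001.15. Plan pays $2,141 − $1,001.15 = $1,139.85.
Bill 2, $5,200: deductible already satisfied, so member's share is 15% × $5,200 = $780. Member owes $780 (running OOP $1,781.15). Insurer: $5,200 − $780 = $4,420.
Bill 3, $340: 15% coinsurance on $340 = $51. Member pays $51; OOP now $1,832.15. Plan pays $340 − $51 = $289.
Bill 4, $5,200: deductible already satisfied, so member's share is 15% × $5,200 = $780. OOP would hit $2,612.15 > $2,275, so the cap limits the member to $2,275 − $1,832.15 = $442.85. Plan pays $5,200 − $442.85 = $4,757.15.

$4,757.15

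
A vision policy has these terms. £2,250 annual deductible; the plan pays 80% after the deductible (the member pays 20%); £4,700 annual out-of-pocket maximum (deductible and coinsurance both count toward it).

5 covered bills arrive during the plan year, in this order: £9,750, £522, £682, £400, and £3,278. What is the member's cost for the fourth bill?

Bill 1, £9,750: £2,250 to deductible, leaving £7,500; coinsurance £7,500 × 20% = £1,500. Cost to member: £3,750. OOP to date £3,750.
Bill 2, £522: 20% coinsurance on £522 = £104.40. Member owes £104.40 (running OOP £3,854.40).
Bill 3, £682: deductible met; 20% of £682 = £136.40. Member owes £136.40 (running OOP £3,990.80).
Bill 4, £400: 20% coinsurance on £400 = £80. Member pays £80; OOP now £4,070.80.

£80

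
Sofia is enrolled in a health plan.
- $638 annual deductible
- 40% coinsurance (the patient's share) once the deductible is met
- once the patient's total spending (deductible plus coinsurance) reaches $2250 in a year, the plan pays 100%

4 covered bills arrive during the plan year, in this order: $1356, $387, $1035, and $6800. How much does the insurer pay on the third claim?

$621

Bill 1, $1356: deductible takes $638, $718 remains; coinsurance $718 × 40% = $287.20. Patient pays $925.20; OOP now $925.20. Insurer: $1356 − $925.20 = $430.80.
Bill 2, $387: deductible met; 40% of $387 = $154.80. Patient owes $154.80 (running OOP $1080). Insurer: $387 − $154.80 = $232.20.
Bill 3, $1035: deductible met; 40% of $1035 = $414. Patient owes $414 (running OOP $1494). Plan pays $1035 − $414 = $621.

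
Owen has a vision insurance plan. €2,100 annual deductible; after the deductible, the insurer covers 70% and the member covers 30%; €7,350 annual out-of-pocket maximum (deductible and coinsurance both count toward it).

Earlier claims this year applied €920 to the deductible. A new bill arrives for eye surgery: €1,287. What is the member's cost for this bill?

€1,212.10

Remaining deductible: €2,100 − €920 = €1,180.
After the €1,180 deductible portion, €1,287 − €1,180 = €107 is subject to coinsurance.
Coinsurance: €107 × 30% = €32.10.
Member responsibility before any cap: €1,180 + €32.10 = €1,212.10.
Cumulative spending €920 + €1,212.10 = €2,132.10 stays under the €7,350 maximum.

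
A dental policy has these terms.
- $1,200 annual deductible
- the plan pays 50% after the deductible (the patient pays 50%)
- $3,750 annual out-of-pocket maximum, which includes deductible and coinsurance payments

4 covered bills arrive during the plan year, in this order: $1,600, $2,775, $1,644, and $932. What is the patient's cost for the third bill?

Bill 1, $1,600: deductible takes $1,200, $400 remains; coinsurance $400 × 50% = $200. Patient owes $1,400 (running OOP $1,400).
Bill 2, $2,775: deductible already satisfied, so patient's share is 50% × $2,775 = $1,387.50. Patient pays $1,387.50; OOP now $2,787.50.
Bill 3, $1,644: 50% coinsurance on $1,644 = $822. Patient owes $822 (running OOP $3,609.50).

$822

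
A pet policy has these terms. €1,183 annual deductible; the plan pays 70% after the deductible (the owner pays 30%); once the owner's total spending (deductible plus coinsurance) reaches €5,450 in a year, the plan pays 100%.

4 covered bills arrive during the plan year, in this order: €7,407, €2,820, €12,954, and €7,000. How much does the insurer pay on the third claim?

€11,400.20

Claim 1 (€7,407): €1,183 finishes the deductible; €6,224 goes to coinsurance; coinsurance €6,224 × 30% = €1,867.20. Owner owes €3,050.20 (running OOP €3,050.20). Insurer: €7,407 − €3,050.20 = €4,356.80.
Claim 2 (€2,820): deductible already satisfied, so owner's share is 30% × €2,820 = €846. Owner owes €846 (running OOP €3,896.20). Plan pays €2,820 − €846 = €1,974.
Claim 3 (€12,954): deductible met; 30% of €12,954 = €3,886.20. That would push OOP to €7,782.40, over the €5,450 cap, so owner pays €5,450 − €3,896.20 = €1,553.80. Insurer: €12,954 − €1,553.80 = €11,400.20.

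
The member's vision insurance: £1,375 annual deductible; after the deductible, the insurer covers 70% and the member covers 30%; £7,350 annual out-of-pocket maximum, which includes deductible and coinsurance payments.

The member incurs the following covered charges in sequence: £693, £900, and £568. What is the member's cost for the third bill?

Claim 1 (£693): fully absorbed by the deductible. Cost to member: £693. OOP to date £693.
Claim 2 (£900): deductible takes £682, £218 remains; 30% of £218 = £65.40. Cost to member: £747.40. OOP to date £1,440.40.
Claim 3 (£568): deductible met; 30% of £568 = £170.40. Member owes £170.40 (running OOP £1,610.80).

£170.40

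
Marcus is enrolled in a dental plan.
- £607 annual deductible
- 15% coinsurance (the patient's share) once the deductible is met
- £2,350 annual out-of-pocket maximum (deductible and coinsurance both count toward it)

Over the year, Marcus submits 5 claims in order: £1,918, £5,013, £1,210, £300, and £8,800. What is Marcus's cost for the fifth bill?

£567.90

#1 (£1,918): deductible takes £607, £1,311 remains; coinsurance £1,311 × 15% = £196.65. Cost to patient: £803.65. OOP to date £803.65.
#2 (£5,013): deductible met; 15% of £5,013 = £751.95. Patient pays £751.95; OOP now £1,555.60.
#3 (£1,210): 15% coinsurance on £1,210 = £181.50. Patient pays £181.50; OOP now £1,737.10.
#4 (£300): deductible already satisfied, so patient's share is 15% × £300 = £45. Patient owes £45 (running OOP £1,782.10).
#5 (£8,800): deductible met; 15% of £8,800 = £1,320. Adding that to £1,782.10 gives £3,102.10, past the £2,350 cap; patient pays only £2,350 − £1,782.10 = £567.90.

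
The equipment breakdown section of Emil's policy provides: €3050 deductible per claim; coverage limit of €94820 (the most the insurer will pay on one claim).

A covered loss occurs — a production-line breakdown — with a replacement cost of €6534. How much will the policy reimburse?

€3484

After the deductible, €6534 − €3050 = €3484 remains.
That's under the €94820 cap, so the insurer reimburses the full €3484.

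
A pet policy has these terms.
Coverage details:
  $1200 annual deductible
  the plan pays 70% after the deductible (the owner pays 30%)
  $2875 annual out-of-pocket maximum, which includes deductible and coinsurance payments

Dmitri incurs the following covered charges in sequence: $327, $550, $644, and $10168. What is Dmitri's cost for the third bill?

#1 ($327): fully absorbed by the deductible. Owner pays $327; OOP now $327.
#2 ($550): fully absorbed by the deductible. Cost to owner: $550. OOP to date $877.
#3 ($644): $323 to deductible, leaving $321; 30% of $321 = $96.30. Owner owes $419.30 (running OOP $1296.30).

$419.30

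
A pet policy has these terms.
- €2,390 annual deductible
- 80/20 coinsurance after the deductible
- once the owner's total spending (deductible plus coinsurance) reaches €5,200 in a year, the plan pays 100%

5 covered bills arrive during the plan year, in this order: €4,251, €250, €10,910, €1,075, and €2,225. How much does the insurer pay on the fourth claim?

€869.20

#1 (€4,251): €2,390 to deductible, leaving €1,861; owner's 20% is €372.20. Owner pays €2,762.20; OOP now €2,762.20. Insurer: €4,251 − €2,762.20 = €1,488.80.
#2 (€250): deductible already satisfied, so owner's share is 20% × €250 = €50. Cost to owner: €50. OOP to date €2,812.20. Plan pays €250 − €50 = €200.
#3 (€10,910): deductible met; 20% of €10,910 = €2,182. Cost to owner: €2,182. OOP to date €4,994.20. Plan pays €10,910 − €2,182 = €8,728.
#4 (€1,075): deductible already satisfied, so owner's share is 20% × €1,075 = €215. Adding that to €4,994.20 gives €5,209.20, past the €5,200 cap; owner pays only €5,200 − €4,994.20 = €205.80. Plan pays €1,075 − €205.80 = €869.20.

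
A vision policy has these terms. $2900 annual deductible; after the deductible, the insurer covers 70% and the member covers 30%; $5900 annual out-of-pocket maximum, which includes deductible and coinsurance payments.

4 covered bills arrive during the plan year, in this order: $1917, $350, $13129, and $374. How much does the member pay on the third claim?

#1 ($1917): all of it applies to the deductible. Member pays $1917; OOP now $1917.
#2 ($350): all of it applies to the deductible. Member pays $350; OOP now $2267.
#3 ($13129): deductible takes $633, $12496 remains; coinsurance $12496 × 30% = $3748.80. Together that's $633 + $3748.80 = $4381.80. OOP would hit $6648.80 > $5900, so the cap limits the member to $5900 − $2267 = $3633.

$3633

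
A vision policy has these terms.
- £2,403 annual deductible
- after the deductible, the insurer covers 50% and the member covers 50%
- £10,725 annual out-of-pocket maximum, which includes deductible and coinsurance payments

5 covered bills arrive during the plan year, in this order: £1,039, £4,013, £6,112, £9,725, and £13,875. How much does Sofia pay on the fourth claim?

£3,941.50

Claim 1 — £1,039: all of it applies to the deductible. Cost to member: £1,039. OOP to date £1,039.
Claim 2 — £4,013: deductible takes £1,364, £2,649 remains; coinsurance £2,649 × 50% = £1,324.50. Member owes £2,688.50 (running OOP £3,727.50).
Claim 3 — £6,112: 50% coinsurance on £6,112 = £3,056. Member owes £3,056 (running OOP £6,783.50).
Claim 4 — £9,725: deductible already satisfied, so member's share is 50% × £9,725 = £4,862.50. That would push OOP to £11,646, over the £10,725 cap, so member pays £10,725 − £6,783.50 = £3,941.50.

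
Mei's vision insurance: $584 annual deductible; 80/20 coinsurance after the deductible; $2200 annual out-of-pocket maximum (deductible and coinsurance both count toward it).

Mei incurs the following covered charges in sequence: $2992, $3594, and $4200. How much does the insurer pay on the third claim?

$3784.40

#1 ($2992): $584 finishes the deductible; $2408 goes to coinsurance; coinsurance $2408 × 20% = $481.60. Member owes $1065.60 (running OOP $1065.60). Insurer: $2992 − $1065.60 = $1926.40.
#2 ($3594): deductible met; 20% of $3594 = $718.80. Member pays $718.80; OOP now $1784.40. Insurer: $3594 − $718.80 = $2875.20.
#3 ($4200): 20% coinsurance on $4200 = $840. OOP would hit $2624.40 > $2200, so the cap limits the member to $2200 − $1784.40 = $415.60. Insurer: $4200 − $415.60 = $3784.40.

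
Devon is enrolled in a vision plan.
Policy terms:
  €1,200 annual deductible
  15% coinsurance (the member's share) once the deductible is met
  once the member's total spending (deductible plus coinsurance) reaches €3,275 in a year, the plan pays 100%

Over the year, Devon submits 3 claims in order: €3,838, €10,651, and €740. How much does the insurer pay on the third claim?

#1 (€3,838): €1,200 to deductible, leaving €2,638; coinsurance €2,638 × 15% = €395.70. Member owes €1,595.70 (running OOP €1,595.70). Insurer: €3,838 − €1,595.70 = €2,242.30.
#2 (€10,651): deductible met; 15% of €10,651 = €1,597.65. Member owes €1,597.65 (running OOP €3,193.35). Insurer: €10,651 − €1,597.65 = €9,053.35.
#3 (€740): 15% coinsurance on €740 = €111. OOP would hit €3,304.35 > €3,275, so the cap limits the member to €3,275 − €3,193.35 = €81.65. Insurer: €740 − €81.65 = €658.35.

€658.35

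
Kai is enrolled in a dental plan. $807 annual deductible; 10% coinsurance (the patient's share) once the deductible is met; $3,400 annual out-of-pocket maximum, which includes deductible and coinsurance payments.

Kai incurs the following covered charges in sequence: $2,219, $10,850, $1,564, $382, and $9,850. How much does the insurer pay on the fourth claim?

Claim 1 ($2,219): $807 to deductible, leaving $1,412; 10% of $1,412 = $141.20. Patient owes $948.20 (running OOP $948.20). Insurer: $2,219 − $948.20 = $1,270.80.
Claim 2 ($10,850): deductible met; 10% of $10,850 = $1,085. Cost to patient: $1,085. OOP to date $2,033.20. Insurer: $10,850 − $1,085 = $9,765.
Claim 3 ($1,564): deductible already satisfied, so patient's share is 10% × $1,564 = $156.40. Patient owes $156.40 (running OOP $2,189.60). Insurer: $1,564 − $156.40 = $1,407.60.
Claim 4 ($382): deductible already satisfied, so patient's share is 10% × $382 = $38.20. Cost to patient: $38.20. OOP to date $2,227.80. Plan pays $382 − $38.20 = $343.80.

$343.80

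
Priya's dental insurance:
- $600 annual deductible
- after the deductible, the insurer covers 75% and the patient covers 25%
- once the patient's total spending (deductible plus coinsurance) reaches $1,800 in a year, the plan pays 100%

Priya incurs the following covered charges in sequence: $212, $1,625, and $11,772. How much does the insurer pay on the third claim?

Claim 1 — $212: entire amount goes to the deductible. Cost to patient: $212. OOP to date $212. Plan pays $212 − $212 = $0.
Claim 2 — $1,625: $388 finishes the deductible; $1,237 goes to coinsurance; patient's 25% is $309.25. Cost to patient: $697.25. OOP to date $909.25. Plan pays $1,625 − $697.25 = $927.75.
Claim 3 — $11,772: deductible met; 25% of $11,772 = $2,943. That would push OOP to $3,852.25, over the $1,800 cap, so patient pays $1,800 − $909.25 = $890.75. Insurer: $11,772 − $890.75 = $10,881.25.

$10,881.25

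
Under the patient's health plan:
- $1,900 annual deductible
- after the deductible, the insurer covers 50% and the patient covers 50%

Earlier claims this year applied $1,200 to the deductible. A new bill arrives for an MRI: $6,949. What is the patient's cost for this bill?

$3,824.50

Deductible still to meet: $1,900 − $1,200 = $700.
The remaining $6,249 (= $6,949 − $700) moves to coinsurance.
Coinsurance: $6,249 × 50% = $3,124.50.
So the patient owes $700 + $3,124.50 = $3,824.50.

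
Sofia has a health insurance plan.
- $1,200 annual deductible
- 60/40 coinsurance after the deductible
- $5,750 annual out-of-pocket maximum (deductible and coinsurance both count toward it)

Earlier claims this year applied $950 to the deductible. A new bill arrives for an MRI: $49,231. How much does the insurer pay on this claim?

$44,431

Remaining deductible: $1,200 − $950 = $250.
The remaining $48,981 (= $49,231 − $250) moves to coinsurance.
Coinsurance: $48,981 × 40% = $19,592.40.
Patient responsibility before any cap: $250 + $19,592.40 = $19,842.40.
Adding $19,842.40 to the $950 already spent would give $20,792.40, which exceeds the $5,750 cap; the patient pays just $5,750 − $950 = $4,800.
The insurer covers the remainder: $49,231 − $4,800 = $44,431.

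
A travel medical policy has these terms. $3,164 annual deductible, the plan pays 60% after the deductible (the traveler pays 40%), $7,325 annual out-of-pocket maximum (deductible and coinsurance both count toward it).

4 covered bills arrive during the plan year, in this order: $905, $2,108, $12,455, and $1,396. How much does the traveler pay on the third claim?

Bill 1, $905: fully absorbed by the deductible. Traveler owes $905 (running OOP $905).
Bill 2, $2,108: all of it applies to the deductible. Traveler pays $2,108; OOP now $3,013.
Bill 3, $12,455: $151 finishes the deductible; $12,304 goes to coinsurance; traveler's 40% is $4,921.60. Claim cost before the cap: $151 + $4,921.60 = $5,072.60. Adding that to $3,013 gives $8,085.60, past the $7,325 cap; traveler pays only $7,325 − $3,013 = $4,312.

$4,312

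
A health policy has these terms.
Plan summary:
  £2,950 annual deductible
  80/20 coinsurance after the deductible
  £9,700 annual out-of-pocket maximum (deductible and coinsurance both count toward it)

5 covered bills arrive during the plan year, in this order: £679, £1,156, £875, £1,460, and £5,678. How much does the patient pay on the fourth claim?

£484

Bill 1, £679: all of it applies to the deductible. Patient owes £679 (running OOP £679).
Bill 2, £1,156: fully absorbed by the deductible. Patient owes £1,156 (running OOP £1,835).
Bill 3, £875: entire amount goes to the deductible. Patient pays £875; OOP now £2,710.
Bill 4, £1,460: deductible takes £240, £1,220 remains; coinsurance £1,220 × 20% = £244. Patient owes £484 (running OOP £3,194).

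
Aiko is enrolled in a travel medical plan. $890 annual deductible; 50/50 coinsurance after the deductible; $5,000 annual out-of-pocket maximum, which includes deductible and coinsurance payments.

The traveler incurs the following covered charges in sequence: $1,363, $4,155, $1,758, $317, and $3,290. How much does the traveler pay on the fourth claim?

$158.50

Claim 1 — $1,363: deductible takes $890, $473 remains; coinsurance $473 × 50% = $236.50. Traveler owes $1,126.50 (running OOP $1,126.50).
Claim 2 — $4,155: 50% coinsurance on $4,155 = $2,077.50. Traveler owes $2,077.50 (running OOP $3,204).
Claim 3 — $1,758: 50% coinsurance on $1,758 = $879. Traveler owes $879 (running OOP $4,083).
Claim 4 — $317: deductible already satisfied, so traveler's share is 50% × $317 = $158.50. Cost to traveler: $158.50. OOP to date $4,241.50.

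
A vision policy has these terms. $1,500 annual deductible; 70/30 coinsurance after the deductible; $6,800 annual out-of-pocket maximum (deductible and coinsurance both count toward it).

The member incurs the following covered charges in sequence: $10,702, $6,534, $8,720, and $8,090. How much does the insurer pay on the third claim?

Claim 1 ($10,702): $1,500 finishes the deductible; $9,202 goes to coinsurance; member's 30% is $2,760.60. Member owes $4,260.60 (running OOP $4,260.60). Insurer: $10,702 − $4,260.60 = $6,441.40.
Claim 2 ($6,534): deductible already satisfied, so member's share is 30% × $6,534 = $1,960.20. Cost to member: $1,960.20. OOP to date $6,220.80. Insurer: $6,534 − $1,960.20 = $4,573.80.
Claim 3 ($8,720): deductible already satisfied, so member's share is 30% × $8,720 = $2,616. Adding that to $6,220.80 gives $8,836.80, past the $6,800 cap; member pays only $6,800 − $6,220.80 = $579.20. Plan pays $8,720 − $579.20 = $8,140.80.

$8,140.80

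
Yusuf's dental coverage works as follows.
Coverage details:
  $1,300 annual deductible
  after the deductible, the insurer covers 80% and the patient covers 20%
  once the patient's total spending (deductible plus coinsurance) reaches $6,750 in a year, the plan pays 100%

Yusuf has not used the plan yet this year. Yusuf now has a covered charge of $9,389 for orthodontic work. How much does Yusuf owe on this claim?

$2,917.80

Nothing has been paid toward the $1,300 deductible, so the first $1,300 of this charge is applied there.
After the $1,300 deductible portion, $9,389 − $1,300 = $8,089 is subject to coinsurance.
Coinsurance: $8,089 × 20% = $1,617.80.
That puts the patient's cost at $1,300 + $1,617.80 = $2,917.80 before any cap.
Cumulative spending $0 + $2,917.80 = $2,917.80 stays under the $6,750 maximum.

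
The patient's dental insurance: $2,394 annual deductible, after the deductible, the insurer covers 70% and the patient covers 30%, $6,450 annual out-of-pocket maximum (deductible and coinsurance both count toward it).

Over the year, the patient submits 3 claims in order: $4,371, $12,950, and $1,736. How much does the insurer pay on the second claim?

#1 ($4,371): $2,394 finishes the deductible; $1,977 goes to coinsurance; 30% of $1,977 = $593.10. Patient owes $2,987.10 (running OOP $2,987.10). Plan pays $4,371 − $2,987.10 = $1,383.90.
#2 ($12,950): deductible met; 30% of $12,950 = $3,885. Adding that to $2,987.10 gives $6,872.10, past the $6,450 cap; patient pays only $6,450 − $2,987.10 = $3,462.90. Plan pays $12,950 − $3,462.90 = $9,487.10.

$9,487.10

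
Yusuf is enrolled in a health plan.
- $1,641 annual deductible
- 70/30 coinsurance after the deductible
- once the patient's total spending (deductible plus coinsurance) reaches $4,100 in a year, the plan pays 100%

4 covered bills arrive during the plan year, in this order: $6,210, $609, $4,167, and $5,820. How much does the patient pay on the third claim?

$905.60

Bill 1, $6,210: deductible takes $1,641, $4,569 remains; coinsurance $4,569 × 30% = $1,370.70. Cost to patient: $3,011.70. OOP to date $3,011.70.
Bill 2, $609: deductible met; 30% of $609 = $182.70. Patient owes $182.70 (running OOP $3,194.40).
Bill 3, $4,167: deductible met; 30% of $4,167 = $1,250.10. Adding that to $3,194.40 gives $4,444.50, past the $4,100 cap; patient pays only $4,100 − $3,194.40 = $905.60.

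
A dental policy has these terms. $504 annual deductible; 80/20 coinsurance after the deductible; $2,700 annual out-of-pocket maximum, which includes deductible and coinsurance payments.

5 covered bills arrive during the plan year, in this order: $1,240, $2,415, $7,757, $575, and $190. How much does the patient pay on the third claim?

$1,551.40

Claim 1 ($1,240): $504 to deductible, leaving $736; 20% of $736 = $147.20. Patient pays $651.20; OOP now $651.20.
Claim 2 ($2,415): deductible already satisfied, so patient's share is 20% × $2,415 = $483. Patient pays $483; OOP now $1,134.20.
Claim 3 ($7,757): 20% coinsurance on $7,757 = $1,551.40. Cost to patient: $1,551.40. OOP to date $2,685.60.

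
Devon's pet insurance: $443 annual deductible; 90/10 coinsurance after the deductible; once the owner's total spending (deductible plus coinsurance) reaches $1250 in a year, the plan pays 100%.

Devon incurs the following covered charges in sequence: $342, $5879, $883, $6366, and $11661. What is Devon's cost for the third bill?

$88.30

Claim 1 — $342: all of it applies to the deductible. Cost to owner: $342. OOP to date $342.
Claim 2 — $5879: $101 to deductible, leaving $5778; 10% of $5778 = $577.80. Owner owes $678.80 (running OOP $1020.80).
Claim 3 — $883: deductible met; 10% of $883 = $88.30. Owner pays $88.30; OOP now $1109.10.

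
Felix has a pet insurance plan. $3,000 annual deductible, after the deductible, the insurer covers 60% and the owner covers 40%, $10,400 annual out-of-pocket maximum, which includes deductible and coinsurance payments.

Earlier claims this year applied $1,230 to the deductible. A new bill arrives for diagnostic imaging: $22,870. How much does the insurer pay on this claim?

Deductible still to meet: $3,000 − $1,230 = $1,770.
After the $1,770 deductible portion, $22,870 − $1,770 = $21,100 is subject to coinsurance.
Owner's 40% share of $21,100 is $8,440.
So the owner owes $1,770 + $8,440 = $10,210 before any cap.
Year-to-date out-of-pocket would reach $1,230 + $10,210 = $11,440, above the $10,400 maximum, so the owner pays only $10,400 − $1,230 = $9,170.
Insurer pays the balance: $22,870 − $9,170 = $13,700.

$13,700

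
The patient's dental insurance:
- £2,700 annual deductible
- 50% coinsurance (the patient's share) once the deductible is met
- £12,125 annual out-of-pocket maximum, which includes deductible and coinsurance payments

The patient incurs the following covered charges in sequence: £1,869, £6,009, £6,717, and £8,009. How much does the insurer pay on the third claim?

Claim 1 (£1,869): fully absorbed by the deductible. Cost to patient: £1,869. OOP to date £1,869. Plan pays £1,869 − £1,869 = £0.
Claim 2 (£6,009): deductible takes £831, £5,178 remains; coinsurance £5,178 × 50% = £2,589. Cost to patient: £3,420. OOP to date £5,289. Insurer: £6,009 − £3,420 = £2,589.
Claim 3 (£6,717): 50% coinsurance on £6,717 = £3,358.50. Patient owes £3,358.50 (running OOP £8,647.50). Insurer: £6,717 − £3,358.50 = £3,358.50.

£3,358.50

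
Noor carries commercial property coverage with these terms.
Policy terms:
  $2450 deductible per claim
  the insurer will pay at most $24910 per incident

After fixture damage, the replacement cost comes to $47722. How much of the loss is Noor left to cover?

Less the $2450 deductible: $47722 − $2450 = $45272.
Since $45272 > $24910, the payout is capped at $24910.
Business's share is the uncovered remainder: $47722 − $24910 = $22812.

$22812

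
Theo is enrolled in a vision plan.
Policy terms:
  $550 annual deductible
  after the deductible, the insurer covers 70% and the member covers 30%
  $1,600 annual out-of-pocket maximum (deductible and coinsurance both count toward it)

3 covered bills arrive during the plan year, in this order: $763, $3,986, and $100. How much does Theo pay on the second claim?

$986.10

#1 ($763): $550 to deductible, leaving $213; coinsurance $213 × 30% = $63.90. Cost to member: $613.90. OOP to date $613.90.
#2 ($3,986): 30% coinsurance on $3,986 = $1,195.80. That would push OOP to $1,809.70, over the $1,600 cap, so member pays $1,600 − $613.90 = $986.10.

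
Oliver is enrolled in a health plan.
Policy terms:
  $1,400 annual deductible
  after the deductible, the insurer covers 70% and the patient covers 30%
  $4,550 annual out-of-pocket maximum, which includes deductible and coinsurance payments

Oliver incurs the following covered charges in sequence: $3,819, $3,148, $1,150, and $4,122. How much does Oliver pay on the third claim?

Claim 1 — $3,819: $1,400 finishes the deductible; $2,419 goes to coinsurance; coinsurance $2,419 × 30% = $725.70. Patient owes $2,125.70 (running OOP $2,125.70).
Claim 2 — $3,148: 30% coinsurance on $3,148 = $944.40. Patient pays $944.40; OOP now $3,070.10.
Claim 3 — $1,150: deductible met; 30% of $1,150 = $345. Cost to patient: $345. OOP to date $3,415.10.

$345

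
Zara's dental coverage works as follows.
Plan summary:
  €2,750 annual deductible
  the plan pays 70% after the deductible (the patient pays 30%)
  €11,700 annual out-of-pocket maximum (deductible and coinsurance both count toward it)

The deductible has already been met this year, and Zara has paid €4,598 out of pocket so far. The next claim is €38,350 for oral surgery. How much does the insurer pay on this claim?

The deductible is already satisfied, so the full bill goes to coinsurance.
30% of €38,350 = €11,505 falls to the patient.
That would bring total out-of-pocket to €16,103, past the €11,700 cap. The patient is capped at €11,700 − €4,598 = €7,102 on this claim.
The insurer covers the remainder: €38,350 − €7,102 = €31,248.

€31,248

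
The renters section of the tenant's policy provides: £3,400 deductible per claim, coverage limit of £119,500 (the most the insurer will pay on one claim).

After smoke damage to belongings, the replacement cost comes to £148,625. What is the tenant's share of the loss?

£29,125

Subtract the deductible: £148,625 − £3,400 = £145,225.
Since £145,225 > £119,500, the payout is capped at £119,500.
Tenant's share is the uncovered remainder: £148,625 − £119,500 = £29,125.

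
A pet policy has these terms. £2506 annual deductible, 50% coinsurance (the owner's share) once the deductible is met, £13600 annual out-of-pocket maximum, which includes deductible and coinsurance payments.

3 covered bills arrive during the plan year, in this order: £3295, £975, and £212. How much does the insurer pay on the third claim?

Claim 1 — £3295: £2506 finishes the deductible; £789 goes to coinsurance; coinsurance £789 × 50% = £394.50. Owner owes £2900.50 (running OOP £2900.50). Plan pays £3295 − £2900.50 = £394.50.
Claim 2 — £975: 50% coinsurance on £975 = £487.50. Cost to owner: £487.50. OOP to date £3388. Plan pays £975 − £487.50 = £487.50.
Claim 3 — £212: 50% coinsurance on £212 = £106. Cost to owner: £106. OOP to date £3494. Insurer: £212 − £106 = £106.

£106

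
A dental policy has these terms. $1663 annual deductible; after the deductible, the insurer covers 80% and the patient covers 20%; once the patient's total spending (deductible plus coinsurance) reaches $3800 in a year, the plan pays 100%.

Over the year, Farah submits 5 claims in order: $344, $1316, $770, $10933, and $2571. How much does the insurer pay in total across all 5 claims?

Claim 1 — $344: all of it applies to the deductible. Patient pays $344; OOP now $344. Insurer: $344 − $344 = $0.
Claim 2 — $1316: fully absorbed by the deductible. Cost to patient: $1316. OOP to date $1660. Insurer: $1316 − $1316 = $0.
Claim 3 — $770: $3 finishes the deductible; $767 goes to coinsurance; 20% of $767 = $153.40. Patient pays $156.40; OOP now $1816.40. Plan pays $770 − $156.40 = $613.60.
Claim 4 — $10933: 20% coinsurance on $10933 = $2186.60. That would push OOP to $4003, over the $3800 cap, so patient pays $3800 − $1816.40 = $1983.60. Plan pays $10933 − $1983.60 = $8949.40.
Claim 5 — $2571: 20% coinsurance on $2571 = $514.20. Adding that to $3800 gives $4314.20, past the $3800 cap; patient pays only $3800 − $3800 = $0. Insurer: $2571 − $0 = $2571.
Insurer total = bills − patient's total = $15934 − $3800 = $12134.

$12134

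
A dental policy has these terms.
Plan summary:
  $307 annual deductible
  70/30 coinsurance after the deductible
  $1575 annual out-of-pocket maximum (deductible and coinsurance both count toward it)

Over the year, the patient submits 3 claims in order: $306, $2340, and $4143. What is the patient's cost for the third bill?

$566.30

#1 ($306): all of it applies to the deductible. Patient owes $306 (running OOP $306).
#2 ($2340): $1 to deductible, leaving $2339; patient's 30% is $701.70. Cost to patient: $702.70. OOP to date $1008.70.
#3 ($4143): 30% coinsurance on $4143 = $1242.90. OOP would hit $2251.60 > $1575, so the cap limits the patient to $1575 − $1008.70 = $566.30.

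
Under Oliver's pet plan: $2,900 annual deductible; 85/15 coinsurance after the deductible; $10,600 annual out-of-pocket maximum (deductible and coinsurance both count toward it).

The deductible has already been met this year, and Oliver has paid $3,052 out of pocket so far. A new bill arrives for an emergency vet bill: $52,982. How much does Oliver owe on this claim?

$7,548

With the deductible met, the entire $52,982 is subject to coinsurance.
Owner's 15% share of $52,982 is $7,947.30.
Adding $7,947.30 to the $3,052 already spent would give $10,999.30, which exceeds the $10,600 cap; the owner pays just $10,600 − $3,052 = $7,548.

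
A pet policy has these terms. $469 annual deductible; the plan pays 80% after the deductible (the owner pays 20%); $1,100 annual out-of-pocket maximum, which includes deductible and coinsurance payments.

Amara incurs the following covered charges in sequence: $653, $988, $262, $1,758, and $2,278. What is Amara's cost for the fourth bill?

#1 ($653): $469 finishes the deductible; $184 goes to coinsurance; 20% of $184 = $36.80. Cost to owner: $505.80. OOP to date $505.80.
#2 ($988): 20% coinsurance on $988 = $197.60. Cost to owner: $197.60. OOP to date $703.40.
#3 ($262): 20% coinsurance on $262 = $52.40. Cost to owner: $52.40. OOP to date $755.80.
#4 ($1,758): deductible met; 20% of $1,758 = $351.60. Adding that to $755.80 gives $1,107.40, past the $1,100 cap; owner pays only $1,100 − $755.80 = $344.20.

$344.20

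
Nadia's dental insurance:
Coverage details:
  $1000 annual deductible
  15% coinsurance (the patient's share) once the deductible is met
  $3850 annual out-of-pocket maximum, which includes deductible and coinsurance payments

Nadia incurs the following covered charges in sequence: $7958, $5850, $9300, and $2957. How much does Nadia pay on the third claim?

#1 ($7958): $1000 finishes the deductible; $6958 goes to coinsurance; patient's 15% is $1043.70. Patient pays $2043.70; OOP now $2043.70.
#2 ($5850): 15% coinsurance on $5850 = $877.50. Patient pays $877.50; OOP now $2921.20.
#3 ($9300): deductible already satisfied, so patient's share is 15% × $9300 = $1395. OOP would hit $4316.20 > $3850, so the cap limits the patient to $3850 − $2921.20 = $928.80.

$928.80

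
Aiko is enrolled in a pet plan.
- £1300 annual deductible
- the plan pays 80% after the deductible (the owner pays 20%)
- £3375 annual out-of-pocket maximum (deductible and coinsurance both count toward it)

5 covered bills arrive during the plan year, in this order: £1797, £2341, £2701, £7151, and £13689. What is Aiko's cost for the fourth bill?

£967.20

Claim 1 (£1797): £1300 to deductible, leaving £497; 20% of £497 = £99.40. Cost to owner: £1399.40. OOP to date £1399.40.
Claim 2 (£2341): deductible already satisfied, so owner's share is 20% × £2341 = £468.20. Owner owes £468.20 (running OOP £1867.60).
Claim 3 (£2701): 20% coinsurance on £2701 = £540.20. Cost to owner: £540.20. OOP to date £2407.80.
Claim 4 (£7151): deductible met; 20% of £7151 = £1430.20. That would push OOP to £3838, over the £3375 cap, so owner pays £3375 − £2407.80 = £967.20.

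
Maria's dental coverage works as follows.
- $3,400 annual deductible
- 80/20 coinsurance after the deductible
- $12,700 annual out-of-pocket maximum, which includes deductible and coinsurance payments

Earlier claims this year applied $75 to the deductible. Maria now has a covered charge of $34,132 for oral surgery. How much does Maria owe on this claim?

$9,486.40

Remaining deductible: $3,400 − $75 = $3,325.
That leaves $34,132 − $3,325 = $30,807 for coinsurance.
Patient's 20% share of $30,807 is $6,161.40.
That puts the patient's cost at $3,325 + $6,161.40 = $9,486.40 before any cap.
Cumulative spending $75 + $9,486.40 = $9,561.40 stays under the $12,700 maximum.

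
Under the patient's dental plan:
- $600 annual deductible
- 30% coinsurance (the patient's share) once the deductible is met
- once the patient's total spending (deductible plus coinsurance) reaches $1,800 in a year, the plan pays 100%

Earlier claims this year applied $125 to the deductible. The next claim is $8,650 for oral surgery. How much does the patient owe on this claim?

$1,675

Remaining deductible: $600 − $125 = $475.
That leaves $8,650 − $475 = $8,175 for coinsurance.
Patient's 30% share of $8,175 is $2,452.50.
That puts the patient's cost at $475 + $2,452.50 = $2,927.50 before any cap.
Adding $2,927.50 to the $125 already spent would give $3,052.50, which exceeds the $1,800 cap; the patient pays just $1,800 − $125 = $1,675.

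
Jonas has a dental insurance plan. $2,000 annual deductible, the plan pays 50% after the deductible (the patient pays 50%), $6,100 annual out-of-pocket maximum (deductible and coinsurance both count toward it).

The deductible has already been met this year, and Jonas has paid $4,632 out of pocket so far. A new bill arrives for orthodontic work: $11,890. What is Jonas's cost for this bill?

With the deductible met, the entire $11,890 is subject to coinsurance.
Patient's 50% share of $11,890 is $5,945.
That would bring total out-of-pocket to $10,577, past the $6,100 cap. The patient is capped at $6,100 − $4,632 = $1,468 on this claim.

$1,468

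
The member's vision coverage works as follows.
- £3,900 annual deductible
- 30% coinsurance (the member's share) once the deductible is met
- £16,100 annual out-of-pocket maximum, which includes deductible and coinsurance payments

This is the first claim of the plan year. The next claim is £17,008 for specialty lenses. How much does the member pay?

£7,832.40

Deductible not yet touched, so the first £3,900 of the bill goes to the deductible.
The remaining £13,108 (= £17,008 − £3,900) moves to coinsurance.
Member's 30% share of £13,108 is £3,932.40.
So the member owes £3,900 + £3,932.40 = £7,832.40 before any cap.
Total out-of-pocket so far would be £0 + £7,832.40 = £7,832.40, below the £16,100 cap — no reduction.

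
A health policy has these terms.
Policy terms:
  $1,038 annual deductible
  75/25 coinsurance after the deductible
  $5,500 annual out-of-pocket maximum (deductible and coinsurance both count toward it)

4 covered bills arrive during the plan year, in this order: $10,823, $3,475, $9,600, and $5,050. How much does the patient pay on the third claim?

Claim 1 — $10,823: $1,038 finishes the deductible; $9,785 goes to coinsurance; coinsurance $9,785 × 25% = $2,446.25. Patient owes $3,484.25 (running OOP $3,484.25).
Claim 2 — $3,475: 25% coinsurance on $3,475 = $868.75. Patient owes $868.75 (running OOP $4,353).
Claim 3 — $9,600: deductible already satisfied, so patient's share is 25% × $9,600 = $2,400. OOP would hit $6,753 > $5,500, so the cap limits the patient to $5,500 − $4,353 = $1,147.

$1,147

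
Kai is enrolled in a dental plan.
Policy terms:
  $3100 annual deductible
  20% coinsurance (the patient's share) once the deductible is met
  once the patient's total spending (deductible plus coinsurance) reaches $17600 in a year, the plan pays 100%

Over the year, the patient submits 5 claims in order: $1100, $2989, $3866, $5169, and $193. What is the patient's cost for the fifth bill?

$38.60

#1 ($1100): fully absorbed by the deductible. Patient pays $1100; OOP now $1100.
#2 ($2989): $2000 finishes the deductible; $989 goes to coinsurance; patient's 20% is $197.80. Patient pays $2197.80; OOP now $3297.80.
#3 ($3866): 20% coinsurance on $3866 = $773.20. Cost to patient: $773.20. OOP to date $4071.
#4 ($5169): deductible already satisfied, so patient's share is 20% × $5169 = $1033.80. Patient pays $1033.80; OOP now $5104.80.
#5 ($193): deductible met; 20% of $193 = $38.60. Patient owes $38.60 (running OOP $5143.40).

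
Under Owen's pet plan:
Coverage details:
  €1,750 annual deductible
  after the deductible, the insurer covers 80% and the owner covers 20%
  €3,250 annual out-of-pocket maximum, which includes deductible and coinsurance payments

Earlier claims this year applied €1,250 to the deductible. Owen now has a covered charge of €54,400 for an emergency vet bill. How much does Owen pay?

€1,250 of the €1,750 deductible is already met, leaving €500.
The remaining €53,900 (= €54,400 − €500) moves to coinsurance.
Coinsurance: €53,900 × 20% = €10,780.
That puts the owner's cost at €500 + €10,780 = €11,280 before any cap.
Year-to-date out-of-pocket would reach €1,250 + €11,280 = €12,530, above the €3,250 maximum, so the owner pays only €3,250 − €1,250 = €2,000.

€2,000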